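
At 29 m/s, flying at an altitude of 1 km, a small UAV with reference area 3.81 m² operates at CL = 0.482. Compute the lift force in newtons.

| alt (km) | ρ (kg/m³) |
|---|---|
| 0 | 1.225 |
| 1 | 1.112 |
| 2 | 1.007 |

At 1 km, from the table: ρ = 1.112 kg/m³.
Dynamic pressure q = ½ρv² = ½ × 1.112 × 29² = 467.6 Pa.
L = q·S·CL = 467.6 × 3.81 × 0.482 = 859 N

L = 859 N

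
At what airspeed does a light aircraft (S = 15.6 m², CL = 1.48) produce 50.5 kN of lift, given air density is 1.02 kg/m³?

v = 65.5 m/s

L = ½ρv²S·CL ⇒ v = √(2L/(ρ·S·CL))
v = √(2 × 50500 / (1.02 × 15.6 × 1.48)) = √4289 = 65.5 m/s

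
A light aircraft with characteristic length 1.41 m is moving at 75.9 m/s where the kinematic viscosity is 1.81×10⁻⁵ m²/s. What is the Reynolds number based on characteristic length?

Re = v·c/ν = 75.9 × 1.41 / (1.81×10⁻⁵) = 5.91×10^6

Re = 5.91×10^6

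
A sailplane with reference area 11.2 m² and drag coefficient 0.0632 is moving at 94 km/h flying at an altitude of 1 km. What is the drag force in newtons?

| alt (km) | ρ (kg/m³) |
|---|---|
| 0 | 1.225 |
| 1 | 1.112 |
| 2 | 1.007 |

D = 268 N

At 1 km, from the table: ρ = 1.112 kg/m³.
Convert speed: v = 94 km/h ÷ 3.6 = 26.11 m/s.
D = ½ρv²S·CD = ½ × 1.112 × 26.11² × 11.2 × 0.0632 = 268 N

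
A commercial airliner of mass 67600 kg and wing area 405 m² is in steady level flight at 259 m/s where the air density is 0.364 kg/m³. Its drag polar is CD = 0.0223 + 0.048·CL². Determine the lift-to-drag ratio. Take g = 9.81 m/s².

L/D = 5.79

In steady level flight, lift balances weight: W = mg = 67600 × 9.81 = 6.6316×10^5 N.
Dynamic pressure q = 0.5 × 0.364 × 259² = 12210 Pa.
CL = W/(q·S) = 6.6316×10^5 / (12210 × 405) = 0.1341.
CD = 0.0223 + 0.048 × 0.1341² = 0.02316.
L/D = CL/CD = 0.1341 / 0.02316 = 5.79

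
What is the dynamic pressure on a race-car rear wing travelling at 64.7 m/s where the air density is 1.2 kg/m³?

q = 2510 Pa

q = ½ρv² = ½ × 1.2 × 64.7² = 2510 Pa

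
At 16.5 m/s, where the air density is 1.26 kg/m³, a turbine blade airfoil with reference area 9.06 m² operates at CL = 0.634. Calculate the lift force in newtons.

L = 985 N

Dynamic pressure q = ½ρv² = ½ × 1.26 × 16.5² = 171.5 Pa.
L = q·S·CL = 171.5 × 9.06 × 0.634 = 985 N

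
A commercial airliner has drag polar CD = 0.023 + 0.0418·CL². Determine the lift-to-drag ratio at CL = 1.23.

L/D = 14.3

CD = 0.023 + 0.0418 × 1.23² = 0.08624
L/D = CL/CD = 1.23 / 0.08624 = 14.3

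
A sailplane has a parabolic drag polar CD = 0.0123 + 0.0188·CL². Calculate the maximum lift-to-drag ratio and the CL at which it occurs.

For CD = CD0 + K·CL², (L/D)max occurs at CL* = √(CD0/K) and equals 1/(2√(K·CD0)).
(L/D)max = 1/(2√(0.0188 × 0.0123)) = 1/(2 × 0.01521) = 32.9
CL* = √(0.0123/0.0188) = 0.809

(L/D)max = 32.9, at CL = 0.809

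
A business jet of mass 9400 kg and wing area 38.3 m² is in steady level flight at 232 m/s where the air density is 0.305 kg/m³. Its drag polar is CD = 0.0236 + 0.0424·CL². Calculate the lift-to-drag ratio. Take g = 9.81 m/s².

Weight W = mg = 9400 × 9.81 = 92214 N; in level flight L = W.
q = ½ρv² = ½ × 0.305 × 232² = 8208 Pa.
CL = 2W/(ρv²S) = 2×92214/(0.305×232²×38.3) = 0.2933.
CD = 0.0236 + 0.0424 × 0.2933² = 0.02725.
L/D = CL/CD = 0.2933 / 0.02725 = 10.8

L/D = 10.8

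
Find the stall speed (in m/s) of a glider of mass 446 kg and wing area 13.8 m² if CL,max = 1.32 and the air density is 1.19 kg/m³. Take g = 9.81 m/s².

Weight W = mg = 446 × 9.81 = 4375 N.
From L = ½ρV²S·CL,max = W: V_stall = √(2W/(ρSCL,max)) = √(2·4375/(1.19·13.8·1.32))
V_stall = √403.7 = 20.1 m/s

V_stall = 20.1 m/s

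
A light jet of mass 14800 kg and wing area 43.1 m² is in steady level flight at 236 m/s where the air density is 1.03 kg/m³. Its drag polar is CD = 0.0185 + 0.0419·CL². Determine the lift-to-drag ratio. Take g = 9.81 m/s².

L/D = 6.16

Level flight ⇒ L = W = m·g = 14800 × 9.81 = 1.4519×10^5 N.
Dynamic pressure q = 0.5 × 1.03 × 236² = 28680 Pa.
Required CL = L/(qS) = 1.4519×10^5/(28680·43.1) = 0.1174.
CD = 0.0185 + 0.0419 × 0.1174² = 0.01908.
L/D = CL/CD = 0.1174 / 0.01908 = 6.16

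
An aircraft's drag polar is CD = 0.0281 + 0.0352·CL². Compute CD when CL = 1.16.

CD = 0.0281 + 0.0352 × 1.16² = 0.0281 + 0.04737 = 0.0755

CD = 0.0755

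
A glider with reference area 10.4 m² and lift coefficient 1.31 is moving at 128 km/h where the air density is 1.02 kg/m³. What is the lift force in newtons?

L = 8780 N

Convert speed: v = 128 km/h ÷ 3.6 = 35.56 m/s.
L = ½ρv²S·CL = ½ × 1.02 × 35.56² × 10.4 × 1.31 = 8780 N ≈ 8.78 kN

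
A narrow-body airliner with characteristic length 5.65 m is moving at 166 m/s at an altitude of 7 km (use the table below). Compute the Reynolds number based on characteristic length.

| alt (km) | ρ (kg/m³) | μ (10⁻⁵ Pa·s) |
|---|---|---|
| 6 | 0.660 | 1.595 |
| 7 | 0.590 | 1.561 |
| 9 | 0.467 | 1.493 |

Re = 3.54×10^7

At 7 km, from the table: ρ = 0.590 kg/m³, μ = 1.561×10⁻⁵ Pa·s.
Re = ρ·v·c/μ = 0.59 × 166 × 5.65 / (1.561×10⁻⁵) = 3.54×10^7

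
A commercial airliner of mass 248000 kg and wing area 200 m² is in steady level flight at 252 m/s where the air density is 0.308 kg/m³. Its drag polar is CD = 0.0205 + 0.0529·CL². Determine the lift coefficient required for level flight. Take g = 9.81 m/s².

Weight W = mg = 248000 × 9.81 = 2.4329×10^6 N; in level flight L = W.
q = ½ρv² = ½ × 0.308 × 252² = 9780 Pa.
CL = W/(q·S) = 2.4329×10^6 / (9780 × 200) = 1.244.

CL = 1.24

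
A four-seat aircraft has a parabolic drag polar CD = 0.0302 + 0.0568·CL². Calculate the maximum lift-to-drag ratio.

(L/D)max = 12.1

For CD = CD0 + K·CL², (L/D)max occurs at CL* = √(CD0/K) and equals 1/(2√(K·CD0)).
(L/D)max = 1/(2√(0.0568 × 0.0302)) = 1/(2 × 0.04142) = 12.1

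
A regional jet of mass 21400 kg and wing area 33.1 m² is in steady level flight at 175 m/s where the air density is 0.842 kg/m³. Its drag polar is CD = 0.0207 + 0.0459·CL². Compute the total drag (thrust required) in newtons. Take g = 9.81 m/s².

Level flight ⇒ L = W = m·g = 21400 × 9.81 = 2.0993×10^5 N.
Dynamic pressure q = 0.5 × 0.842 × 175² = 12890 Pa.
CL = 2W/(ρv²S) = 2×2.0993×10^5/(0.842×175²×33.1) = 0.4919.
CD = 0.0207 + 0.0459 × 0.4919² = 0.03181.
D = q·S·CD = 12890 × 33.1 × 0.03181 = 13570 N

D = 13600 N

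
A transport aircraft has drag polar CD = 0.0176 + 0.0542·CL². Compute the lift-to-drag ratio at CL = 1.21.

CD = 0.0176 + 0.0542 × 1.21² = 0.09695
L/D = CL/CD = 1.21 / 0.09695 = 12.5

L/D = 12.5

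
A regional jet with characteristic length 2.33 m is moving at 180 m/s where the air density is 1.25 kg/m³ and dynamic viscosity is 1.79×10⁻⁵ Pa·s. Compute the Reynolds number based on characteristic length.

Re = 2.93×10^7

Re = ρ·v·c/μ = 1.25 × 180 × 2.33 / (1.79×10⁻⁵) = 2.93×10^7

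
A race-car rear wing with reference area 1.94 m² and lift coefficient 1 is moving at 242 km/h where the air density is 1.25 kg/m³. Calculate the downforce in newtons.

Convert speed: v = 242 km/h ÷ 3.6 = 67.22 m/s.
L = ½ρv²S·CL = ½ × 1.25 × 67.22² × 1.94 × 1 = 5480 N ≈ 5.48 kN

L = 5480 N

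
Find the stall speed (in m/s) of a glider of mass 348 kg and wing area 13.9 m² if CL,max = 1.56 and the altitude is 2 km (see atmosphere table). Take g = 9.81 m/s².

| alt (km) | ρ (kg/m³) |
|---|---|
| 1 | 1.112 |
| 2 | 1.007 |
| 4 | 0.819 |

At 2 km, from the table: ρ = 1.007 kg/m³.
Stall occurs when L = W at CL,max. W = mg = 348 × 9.81 = 3414 N.
From L = ½ρV²S·CL,max = W: V_stall = √(2W/(ρSCL,max)) = √(2·3414/(1.007·13.9·1.56))
V_stall = √312.7 = 17.7 m/s

V_stall = 17.7 m/s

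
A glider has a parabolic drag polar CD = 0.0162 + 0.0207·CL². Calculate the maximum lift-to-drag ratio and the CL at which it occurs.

(L/D)max = 27.3, at CL = 0.885

For CD = CD0 + K·CL², (L/D)max occurs at CL* = √(CD0/K) and equals 1/(2√(K·CD0)).
(L/D)max = 1/(2√(0.0207 × 0.0162)) = 1/(2 × 0.01831) = 27.3
CL* = √(0.0162/0.0207) = 0.885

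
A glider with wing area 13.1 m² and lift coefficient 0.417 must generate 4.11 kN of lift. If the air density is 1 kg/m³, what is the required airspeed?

v = 38.8 m/s

L = ½ρv²S·CL ⇒ v = √(2L/(ρ·S·CL))
v = √(2 × 4110 / (1 × 13.1 × 0.417)) = √1505 = 38.8 m/s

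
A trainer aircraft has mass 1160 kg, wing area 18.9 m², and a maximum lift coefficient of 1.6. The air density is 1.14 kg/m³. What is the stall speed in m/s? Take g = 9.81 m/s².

Weight W = mg = 1160 × 9.81 = 11380 N.
V_stall = √(2W/(ρ·S·CL,max)) = √(2 × 11380 / (1.14 × 18.9 × 1.6))
V_stall = √660.2 = 25.7 m/s

V_stall = 25.7 m/s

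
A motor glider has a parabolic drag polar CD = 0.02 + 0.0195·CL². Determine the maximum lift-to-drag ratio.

(L/D)max = 25.3

For CD = CD0 + K·CL², (L/D)max occurs at CL* = √(CD0/K) and equals 1/(2√(K·CD0)).
(L/D)max = 1/(2√(0.0195 × 0.02)) = 1/(2 × 0.01975) = 25.3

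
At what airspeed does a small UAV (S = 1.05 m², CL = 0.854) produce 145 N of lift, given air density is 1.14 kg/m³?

L = ½ρv²S·CL ⇒ v = √(2L/(ρ·S·CL))
v = √(2 × 145 / (1.14 × 1.05 × 0.854)) = √283.7 = 16.8 m/s

v = 16.8 m/s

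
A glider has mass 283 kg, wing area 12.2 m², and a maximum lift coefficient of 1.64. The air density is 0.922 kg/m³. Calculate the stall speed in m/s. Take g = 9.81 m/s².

Weight W = mg = 283 × 9.81 = 2776 N.
From L = ½ρV²S·CL,max = W: V_stall = √(2W/(ρSCL,max)) = √(2·2776/(0.922·12.2·1.64))
V_stall = √301 = 17.3 m/s

V_stall = 17.3 m/s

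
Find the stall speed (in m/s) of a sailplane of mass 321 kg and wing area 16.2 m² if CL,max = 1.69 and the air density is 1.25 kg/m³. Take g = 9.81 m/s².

V_stall = 13.6 m/s

Stall occurs when L = W at CL,max. W = mg = 321 × 9.81 = 3149 N.
V_stall = √(2W/(ρ·S·CL,max)) = √(2 × 3149 / (1.25 × 16.2 × 1.69))
V_stall = √184 = 13.6 m/s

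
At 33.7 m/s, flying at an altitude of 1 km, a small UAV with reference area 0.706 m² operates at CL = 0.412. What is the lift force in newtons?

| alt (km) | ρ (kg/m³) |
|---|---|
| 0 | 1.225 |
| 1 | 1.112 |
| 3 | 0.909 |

L = 184 N

At 1 km, from the table: ρ = 1.112 kg/m³.
L = ½ρv²S·CL = ½ × 1.112 × 33.7² × 0.706 × 0.412 = 184 N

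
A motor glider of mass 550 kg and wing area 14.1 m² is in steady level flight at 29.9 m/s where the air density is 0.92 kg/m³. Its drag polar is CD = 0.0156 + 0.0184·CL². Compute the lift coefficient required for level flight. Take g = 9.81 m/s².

CL = 0.93

In steady level flight, lift balances weight: W = mg = 550 × 9.81 = 5395.5 N.
Dynamic pressure q = 0.5 × 0.92 × 29.9² = 411.2 Pa.
CL = W/(q·S) = 5395.5 / (411.2 × 14.1) = 0.9305.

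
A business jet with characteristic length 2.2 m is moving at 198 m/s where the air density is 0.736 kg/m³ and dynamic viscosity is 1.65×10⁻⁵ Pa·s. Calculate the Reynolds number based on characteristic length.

Re = 1.94×10^7

Re = ρ·v·c/μ = 0.736 × 198 × 2.2 / (1.65×10⁻⁵) = 1.94×10^7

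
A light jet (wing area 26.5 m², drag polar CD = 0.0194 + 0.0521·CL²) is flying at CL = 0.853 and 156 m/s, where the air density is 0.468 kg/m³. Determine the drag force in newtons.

D = 8650 N

CD = 0.0194 + 0.0521 × 0.853² = 0.05731
D = ½ρv²S·CD = ½ × 0.468 × 156² × 26.5 × 0.05731 = 8650 N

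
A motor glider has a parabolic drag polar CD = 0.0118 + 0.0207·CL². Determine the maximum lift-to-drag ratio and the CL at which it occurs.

(L/D)max = 32, at CL = 0.755

For CD = CD0 + K·CL², (L/D)max occurs at CL* = √(CD0/K) and equals 1/(2√(K·CD0)).
(L/D)max = 1/(2√(0.0207 × 0.0118)) = 1/(2 × 0.01563) = 32
CL* = √(0.0118/0.0207) = 0.755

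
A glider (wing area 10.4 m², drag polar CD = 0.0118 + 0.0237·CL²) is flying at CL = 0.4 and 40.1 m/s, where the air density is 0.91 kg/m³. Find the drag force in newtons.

CD = 0.0118 + 0.0237 × 0.4² = 0.01559
D = ½ρv²S·CD = ½ × 0.91 × 40.1² × 10.4 × 0.01559 = 119 N

D = 119 N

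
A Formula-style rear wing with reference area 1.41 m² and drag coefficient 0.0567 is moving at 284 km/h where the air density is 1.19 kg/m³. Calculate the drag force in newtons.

Convert speed: v = 284 km/h ÷ 3.6 = 78.89 m/s.
Dynamic pressure q = ½ρv² = ½ × 1.19 × 78.89² = 3703 Pa.
D = q·S·CD = 3703 × 1.41 × 0.0567 = 296 N

D = 296 N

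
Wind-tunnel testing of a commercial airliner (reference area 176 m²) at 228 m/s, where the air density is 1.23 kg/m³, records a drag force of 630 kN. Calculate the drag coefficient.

CD = 0.112

From D = ½ρv²S·CD, rearranging gives CD = 2D/(ρv²S).
CD = 2 × 6.3×10^5 / (1.23 × 228² × 176) = 0.112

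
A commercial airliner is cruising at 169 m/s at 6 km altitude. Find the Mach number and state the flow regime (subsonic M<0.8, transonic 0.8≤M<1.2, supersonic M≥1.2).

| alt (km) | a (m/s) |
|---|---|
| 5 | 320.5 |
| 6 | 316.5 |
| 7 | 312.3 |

M = 0.534 (subsonic)

At 6 km, from the table: a = 316.5 m/s.
M = v/a = 169 / 316.5 = 0.534
M = 0.534 → subsonic.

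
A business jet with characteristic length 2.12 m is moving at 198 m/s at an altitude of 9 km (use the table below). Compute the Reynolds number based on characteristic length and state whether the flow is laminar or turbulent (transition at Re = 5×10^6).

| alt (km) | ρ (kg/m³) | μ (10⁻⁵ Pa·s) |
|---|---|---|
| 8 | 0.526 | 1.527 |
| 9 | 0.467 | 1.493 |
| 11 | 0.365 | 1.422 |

At 9 km, from the table: ρ = 0.467 kg/m³, μ = 1.493×10⁻⁵ Pa·s.
Re = ρ·v·c/μ = 0.467 × 198 × 2.12 / (1.493×10⁻⁵) = 1.31×10^7
Since 1.31×10^7 > 5×10^6, the flow is turbulent.

Re = 1.31×10^7 (turbulent)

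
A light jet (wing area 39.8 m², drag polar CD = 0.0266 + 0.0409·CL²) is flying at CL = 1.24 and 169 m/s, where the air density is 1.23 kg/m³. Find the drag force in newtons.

D = 62600 N

CD = 0.0266 + 0.0409 × 1.24² = 0.08949
D = ½ρv²S·CD = ½ × 1.23 × 169² × 39.8 × 0.08949 = 62600 N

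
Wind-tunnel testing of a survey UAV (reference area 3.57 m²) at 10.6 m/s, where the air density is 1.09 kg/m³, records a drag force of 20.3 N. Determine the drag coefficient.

From D = ½ρv²S·CD, rearranging gives CD = 2D/(ρv²S).
CD = 2 × 20.3 / (1.09 × 10.6² × 3.57) = 0.0929

CD = 0.0929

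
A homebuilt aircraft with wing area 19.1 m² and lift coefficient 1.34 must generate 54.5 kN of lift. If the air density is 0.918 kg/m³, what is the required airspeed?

v = 68.1 m/s

L = ½ρv²S·CL ⇒ v = √(2L/(ρ·S·CL))
v = √(2 × 54500 / (0.918 × 19.1 × 1.34)) = √4639 = 68.1 m/s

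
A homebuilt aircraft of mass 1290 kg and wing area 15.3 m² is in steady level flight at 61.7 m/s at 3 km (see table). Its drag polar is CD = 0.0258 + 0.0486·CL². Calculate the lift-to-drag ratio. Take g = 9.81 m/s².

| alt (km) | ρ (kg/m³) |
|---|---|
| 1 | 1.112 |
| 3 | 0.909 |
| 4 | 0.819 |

At 3 km, from the table: ρ = 0.909 kg/m³.
Level flight ⇒ L = W = m·g = 1290 × 9.81 = 12655 N.
Dynamic pressure q = 0.5 × 0.909 × 61.7² = 1730 Pa.
Required CL = L/(qS) = 12655/(1730·15.3) = 0.478.
CD = 0.0258 + 0.0486 × 0.478² = 0.03691.
L/D = CL/CD = 0.478 / 0.03691 = 13

L/D = 13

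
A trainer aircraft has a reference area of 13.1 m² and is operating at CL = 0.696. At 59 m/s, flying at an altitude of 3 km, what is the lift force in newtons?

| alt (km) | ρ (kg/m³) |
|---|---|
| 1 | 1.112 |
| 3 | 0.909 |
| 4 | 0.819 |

At 3 km, from the table: ρ = 0.909 kg/m³.
L = ½ρv²S·CL = ½ × 0.909 × 59² × 13.1 × 0.696 = 14400 N ≈ 14.4 kN

L = 14400 N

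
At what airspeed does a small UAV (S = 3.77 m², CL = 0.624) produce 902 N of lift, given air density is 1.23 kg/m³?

v = 25 m/s

L = ½ρv²S·CL ⇒ v = √(2L/(ρ·S·CL))
v = √(2 × 902 / (1.23 × 3.77 × 0.624)) = √623.5 = 25 m/s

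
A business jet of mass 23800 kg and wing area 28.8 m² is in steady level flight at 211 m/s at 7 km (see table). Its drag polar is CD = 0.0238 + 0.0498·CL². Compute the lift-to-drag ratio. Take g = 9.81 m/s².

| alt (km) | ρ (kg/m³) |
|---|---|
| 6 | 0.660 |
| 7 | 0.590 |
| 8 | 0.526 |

L/D = 14.4

At 7 km, from the table: ρ = 0.590 kg/m³.
In steady level flight, lift balances weight: W = mg = 23800 × 9.81 = 2.3348×10^5 N.
Dynamic pressure q = 0.5 × 0.59 × 211² = 13130 Pa.
Required CL = L/(qS) = 2.3348×10^5/(13130·28.8) = 0.6173.
CD = 0.0238 + 0.0498 × 0.6173² = 0.04277.
L/D = CL/CD = 0.6173 / 0.04277 = 14.4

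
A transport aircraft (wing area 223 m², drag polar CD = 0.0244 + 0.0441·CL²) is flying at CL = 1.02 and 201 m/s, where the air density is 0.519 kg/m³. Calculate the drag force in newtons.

CD = 0.0244 + 0.0441 × 1.02² = 0.07028
D = ½ρv²S·CD = ½ × 0.519 × 201² × 223 × 0.07028 = 1.64×10^5 N

D = 1.64×10^5 N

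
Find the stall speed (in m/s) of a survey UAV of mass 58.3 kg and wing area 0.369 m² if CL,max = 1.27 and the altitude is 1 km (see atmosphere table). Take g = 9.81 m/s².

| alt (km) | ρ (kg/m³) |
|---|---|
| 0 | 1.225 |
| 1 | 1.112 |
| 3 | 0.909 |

V_stall = 46.9 m/s

At 1 km, from the table: ρ = 1.112 kg/m³.
Stall occurs when L = W at CL,max. W = mg = 58.3 × 9.81 = 571.9 N.
From L = ½ρV²S·CL,max = W: V_stall = √(2W/(ρSCL,max)) = √(2·571.9/(1.112·0.369·1.27))
V_stall = √2195 = 46.9 m/s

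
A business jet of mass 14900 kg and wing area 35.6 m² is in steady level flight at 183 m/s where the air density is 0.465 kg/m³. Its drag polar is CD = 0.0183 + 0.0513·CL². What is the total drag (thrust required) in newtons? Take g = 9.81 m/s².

D = 9030 N

Weight W = mg = 14900 × 9.81 = 1.4617×10^5 N; in level flight L = W.
q = ½ρv² = ½ × 0.465 × 183² = 7786 Pa.
Required CL = L/(qS) = 1.4617×10^5/(7786·35.6) = 0.5273.
CD = 0.0183 + 0.0513 × 0.5273² = 0.03257.
D = q·S·CD = 7786 × 35.6 × 0.03257 = 9027 N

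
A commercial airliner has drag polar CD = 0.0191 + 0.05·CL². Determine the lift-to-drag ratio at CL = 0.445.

L/D = 15.3

CD = 0.0191 + 0.05 × 0.445² = 0.029
L/D = CL/CD = 0.445 / 0.029 = 15.3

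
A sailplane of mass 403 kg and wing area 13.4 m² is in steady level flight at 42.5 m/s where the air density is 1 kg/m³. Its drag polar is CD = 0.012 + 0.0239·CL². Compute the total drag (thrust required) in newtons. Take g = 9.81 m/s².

Weight W = mg = 403 × 9.81 = 3953.4 N; in level flight L = W.
q = ½ρv² = ½ × 1 × 42.5² = 903.1 Pa.
Required CL = L/(qS) = 3953.4/(903.1·13.4) = 0.3267.
CD = 0.012 + 0.0239 × 0.3267² = 0.01455.
D = q·S·CD = 903.1 × 13.4 × 0.01455 = 176.1 N

D = 176 N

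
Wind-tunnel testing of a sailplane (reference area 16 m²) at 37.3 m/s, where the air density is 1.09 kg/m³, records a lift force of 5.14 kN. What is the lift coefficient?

CL = 0.424

From L = ½ρv²S·CL, rearranging gives CL = 2L/(ρv²S).
CL = 2 × 5140 / (1.09 × 37.3² × 16) = 0.424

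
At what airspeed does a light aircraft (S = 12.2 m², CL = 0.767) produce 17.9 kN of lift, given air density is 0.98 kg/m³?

L = ½ρv²S·CL ⇒ v = √(2L/(ρ·S·CL))
v = √(2 × 17900 / (0.98 × 12.2 × 0.767)) = √3904 = 62.5 m/s

v = 62.5 m/s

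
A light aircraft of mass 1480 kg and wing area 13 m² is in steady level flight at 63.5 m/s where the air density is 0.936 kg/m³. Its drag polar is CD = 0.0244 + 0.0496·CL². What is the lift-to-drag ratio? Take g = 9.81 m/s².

Level flight ⇒ L = W = m·g = 1480 × 9.81 = 14519 N.
Dynamic pressure q = 0.5 × 0.936 × 63.5² = 1887 Pa.
CL = 2W/(ρv²S) = 2×14519/(0.936×63.5²×13) = 0.5918.
CD = 0.0244 + 0.0496 × 0.5918² = 0.04177.
L/D = CL/CD = 0.5918 / 0.04177 = 14.2

L/D = 14.2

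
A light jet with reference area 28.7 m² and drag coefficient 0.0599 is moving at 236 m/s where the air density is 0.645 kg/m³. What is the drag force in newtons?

D = ½ρv²S·CD = ½ × 0.645 × 236² × 28.7 × 0.0599 = 30900 N ≈ 30.9 kN

D = 30900 N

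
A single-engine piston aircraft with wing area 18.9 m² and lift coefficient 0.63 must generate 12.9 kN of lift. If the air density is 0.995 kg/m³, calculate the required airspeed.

L = ½ρv²S·CL ⇒ v = √(2L/(ρ·S·CL))
v = √(2 × 12900 / (0.995 × 18.9 × 0.63)) = √2178 = 46.7 m/s

v = 46.7 m/s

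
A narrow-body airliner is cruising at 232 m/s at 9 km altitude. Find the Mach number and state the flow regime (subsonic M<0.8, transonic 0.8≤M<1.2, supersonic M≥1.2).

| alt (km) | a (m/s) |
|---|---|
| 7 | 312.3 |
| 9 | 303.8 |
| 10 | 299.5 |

M = 0.764 (subsonic)

At 9 km, from the table: a = 303.8 m/s.
M = v/a = 232 / 303.8 = 0.764
M = 0.764 → subsonic.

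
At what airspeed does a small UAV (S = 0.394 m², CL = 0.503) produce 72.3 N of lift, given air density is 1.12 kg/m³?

L = ½ρv²S·CL ⇒ v = √(2L/(ρ·S·CL))
v = √(2 × 72.3 / (1.12 × 0.394 × 0.503)) = √651.5 = 25.5 m/s

v = 25.5 m/s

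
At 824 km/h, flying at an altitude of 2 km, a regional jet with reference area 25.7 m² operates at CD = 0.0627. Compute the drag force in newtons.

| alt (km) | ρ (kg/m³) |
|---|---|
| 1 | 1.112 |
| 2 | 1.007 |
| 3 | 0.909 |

At 2 km, from the table: ρ = 1.007 kg/m³.
Convert speed: v = 824 km/h ÷ 3.6 = 228.9 m/s.
Dynamic pressure q = ½ρv² = ½ × 1.007 × 228.9² = 26380 Pa.
D = q·S·CD = 26380 × 25.7 × 0.0627 = 42500 N ≈ 42.5 kN

D = 42500 N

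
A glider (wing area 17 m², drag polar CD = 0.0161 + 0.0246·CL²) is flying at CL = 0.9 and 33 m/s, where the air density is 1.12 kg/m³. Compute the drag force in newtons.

D = 373 N

CD = 0.0161 + 0.0246 × 0.9² = 0.03603
D = ½ρv²S·CD = ½ × 1.12 × 33² × 17 × 0.03603 = 373 N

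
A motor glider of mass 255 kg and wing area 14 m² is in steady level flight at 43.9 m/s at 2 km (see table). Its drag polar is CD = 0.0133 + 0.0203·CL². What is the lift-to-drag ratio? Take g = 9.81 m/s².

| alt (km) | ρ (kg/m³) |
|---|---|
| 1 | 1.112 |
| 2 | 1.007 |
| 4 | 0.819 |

L/D = 13.2

At 2 km, from the table: ρ = 1.007 kg/m³.
Weight W = mg = 255 × 9.81 = 2501.6 N; in level flight L = W.
q = ½ρv² = ½ × 1.007 × 43.9² = 970.4 Pa.
CL = 2W/(ρv²S) = 2×2501.6/(1.007×43.9²×14) = 0.1841.
CD = 0.0133 + 0.0203 × 0.1841² = 0.01399.
L/D = CL/CD = 0.1841 / 0.01399 = 13.2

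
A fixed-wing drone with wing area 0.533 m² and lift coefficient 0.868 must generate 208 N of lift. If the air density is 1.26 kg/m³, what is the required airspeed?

v = 26.7 m/s

L = ½ρv²S·CL ⇒ v = √(2L/(ρ·S·CL))
v = √(2 × 208 / (1.26 × 0.533 × 0.868)) = √713.6 = 26.7 m/s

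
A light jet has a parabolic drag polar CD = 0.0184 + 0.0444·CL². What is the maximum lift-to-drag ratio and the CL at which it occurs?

(L/D)max = 17.5, at CL = 0.644

For CD = CD0 + K·CL², (L/D)max occurs at CL* = √(CD0/K) and equals 1/(2√(K·CD0)).
(L/D)max = 1/(2√(0.0444 × 0.0184)) = 1/(2 × 0.02858) = 17.5
CL* = √(0.0184/0.0444) = 0.644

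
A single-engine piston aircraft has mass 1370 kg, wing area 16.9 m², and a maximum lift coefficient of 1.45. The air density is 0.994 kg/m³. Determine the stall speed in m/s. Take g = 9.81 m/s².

At stall, lift equals weight: L = W = m·g = 1370 × 9.81 = 13440 N.
V_stall = √(2W/(ρ·S·CL,max)) = √(2 × 13440 / (0.994 × 16.9 × 1.45))
V_stall = √1104 = 33.2 m/s

V_stall = 33.2 m/s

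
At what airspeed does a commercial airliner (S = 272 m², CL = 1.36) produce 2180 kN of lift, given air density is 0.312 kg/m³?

v = 194 m/s

L = ½ρv²S·CL ⇒ v = √(2L/(ρ·S·CL))
v = √(2 × 2.18×10^6 / (0.312 × 272 × 1.36)) = √37780 = 194 m/s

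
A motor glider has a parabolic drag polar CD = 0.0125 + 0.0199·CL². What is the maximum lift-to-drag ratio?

(L/D)max = 31.7

For CD = CD0 + K·CL², (L/D)max occurs at CL* = √(CD0/K) and equals 1/(2√(K·CD0)).
(L/D)max = 1/(2√(0.0199 × 0.0125)) = 1/(2 × 0.01577) = 31.7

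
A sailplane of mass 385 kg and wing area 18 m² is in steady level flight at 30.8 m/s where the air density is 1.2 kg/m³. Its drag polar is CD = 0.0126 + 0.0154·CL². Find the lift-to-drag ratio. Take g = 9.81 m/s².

L/D = 25.1

Weight W = mg = 385 × 9.81 = 3776.9 N; in level flight L = W.
q = ½ρv² = ½ × 1.2 × 30.8² = 569.2 Pa.
CL = 2W/(ρv²S) = 2×3776.9/(1.2×30.8²×18) = 0.3686.
CD = 0.0126 + 0.0154 × 0.3686² = 0.01469.
L/D = CL/CD = 0.3686 / 0.01469 = 25.1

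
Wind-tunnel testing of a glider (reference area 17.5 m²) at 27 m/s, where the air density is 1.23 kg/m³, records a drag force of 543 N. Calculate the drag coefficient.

CD = 0.0692

From D = ½ρv²S·CD, rearranging gives CD = 2D/(ρv²S).
CD = 2 × 543 / (1.23 × 27² × 17.5) = 0.0692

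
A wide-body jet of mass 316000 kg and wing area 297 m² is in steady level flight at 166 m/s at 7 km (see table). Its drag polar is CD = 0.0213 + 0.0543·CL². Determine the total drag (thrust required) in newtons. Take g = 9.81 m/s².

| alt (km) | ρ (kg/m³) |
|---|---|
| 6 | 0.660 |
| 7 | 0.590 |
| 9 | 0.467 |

At 7 km, from the table: ρ = 0.590 kg/m³.
Level flight ⇒ L = W = m·g = 316000 × 9.81 = 3.1×10^6 N.
q = ½ρv² = ½ × 0.59 × 166² = 8129 Pa.
Required CL = L/(qS) = 3.1×10^6/(8129·297) = 1.284.
CD = 0.0213 + 0.0543 × 1.284² = 0.1108.
D = q·S·CD = 8129 × 297 × 0.1108 = 2.676×10^5 N

D = 2.68×10^5 N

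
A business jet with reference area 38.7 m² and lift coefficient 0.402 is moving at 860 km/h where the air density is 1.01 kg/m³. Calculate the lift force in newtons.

L = 4.48×10^5 N

Convert speed: v = 860 km/h ÷ 3.6 = 238.9 m/s.
L = ½ρv²S·CL = ½ × 1.01 × 238.9² × 38.7 × 0.402 = 4.48×10^5 N ≈ 448 kN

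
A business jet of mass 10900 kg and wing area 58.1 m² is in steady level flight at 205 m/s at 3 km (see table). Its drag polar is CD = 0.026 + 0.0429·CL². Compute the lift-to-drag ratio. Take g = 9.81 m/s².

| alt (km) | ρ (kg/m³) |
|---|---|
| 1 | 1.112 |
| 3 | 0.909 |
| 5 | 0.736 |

L/D = 3.65

At 3 km, from the table: ρ = 0.909 kg/m³.
In steady level flight, lift balances weight: W = mg = 10900 × 9.81 = 1.0693×10^5 N.
q = ½ρv² = ½ × 0.909 × 205² = 19100 Pa.
Required CL = L/(qS) = 1.0693×10^5/(19100·58.1) = 0.09636.
CD = 0.026 + 0.0429 × 0.09636² = 0.0264.
L/D = CL/CD = 0.09636 / 0.0264 = 3.65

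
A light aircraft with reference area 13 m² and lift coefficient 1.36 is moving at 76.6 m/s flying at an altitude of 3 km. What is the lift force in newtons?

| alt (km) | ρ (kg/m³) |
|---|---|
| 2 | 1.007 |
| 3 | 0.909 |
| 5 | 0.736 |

At 3 km, from the table: ρ = 0.909 kg/m³.
L = ½ρv²S·CL = ½ × 0.909 × 76.6² × 13 × 1.36 = 47100 N ≈ 47.1 kN

L = 47100 N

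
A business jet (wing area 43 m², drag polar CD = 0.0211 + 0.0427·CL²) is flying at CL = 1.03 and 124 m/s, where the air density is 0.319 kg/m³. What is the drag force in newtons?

CD = 0.0211 + 0.0427 × 1.03² = 0.0664
D = ½ρv²S·CD = ½ × 0.319 × 124² × 43 × 0.0664 = 7000 N

D = 7000 N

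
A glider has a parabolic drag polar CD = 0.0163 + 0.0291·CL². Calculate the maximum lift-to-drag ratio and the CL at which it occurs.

For CD = CD0 + K·CL², (L/D)max occurs at CL* = √(CD0/K) and equals 1/(2√(K·CD0)).
(L/D)max = 1/(2√(0.0291 × 0.0163)) = 1/(2 × 0.02178) = 23
CL* = √(0.0163/0.0291) = 0.748

(L/D)max = 23, at CL = 0.748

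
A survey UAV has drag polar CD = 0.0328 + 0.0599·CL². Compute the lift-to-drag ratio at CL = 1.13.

L/D = 10.3

CD = 0.0328 + 0.0599 × 1.13² = 0.1093
L/D = CL/CD = 1.13 / 0.1093 = 10.3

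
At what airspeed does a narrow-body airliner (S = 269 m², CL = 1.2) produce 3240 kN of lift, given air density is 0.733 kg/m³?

v = 165 m/s

L = ½ρv²S·CL ⇒ v = √(2L/(ρ·S·CL))
v = √(2 × 3.24×10^6 / (0.733 × 269 × 1.2)) = √27390 = 165 m/s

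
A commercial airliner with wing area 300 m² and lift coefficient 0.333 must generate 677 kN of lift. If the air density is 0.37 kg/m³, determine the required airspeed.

v = 191 m/s

L = ½ρv²S·CL ⇒ v = √(2L/(ρ·S·CL))
v = √(2 × 6.77×10^5 / (0.37 × 300 × 0.333)) = √36630 = 191 m/s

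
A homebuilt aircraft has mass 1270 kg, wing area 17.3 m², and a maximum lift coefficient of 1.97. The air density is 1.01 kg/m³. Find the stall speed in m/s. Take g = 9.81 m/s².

V_stall = 26.9 m/s

Stall occurs when L = W at CL,max. W = mg = 1270 × 9.81 = 12460 N.
From L = ½ρV²S·CL,max = W: V_stall = √(2W/(ρSCL,max)) = √(2·12460/(1.01·17.3·1.97))
V_stall = √723.9 = 26.9 m/s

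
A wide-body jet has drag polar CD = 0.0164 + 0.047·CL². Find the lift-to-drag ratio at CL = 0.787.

L/D = 17.3

CD = 0.0164 + 0.047 × 0.787² = 0.04551
L/D = CL/CD = 0.787 / 0.04551 = 17.3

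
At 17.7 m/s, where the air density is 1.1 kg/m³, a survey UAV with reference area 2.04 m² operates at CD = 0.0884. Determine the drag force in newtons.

D = 31.1 N

D = ½ρv²S·CD = ½ × 1.1 × 17.7² × 2.04 × 0.0884 = 31.1 N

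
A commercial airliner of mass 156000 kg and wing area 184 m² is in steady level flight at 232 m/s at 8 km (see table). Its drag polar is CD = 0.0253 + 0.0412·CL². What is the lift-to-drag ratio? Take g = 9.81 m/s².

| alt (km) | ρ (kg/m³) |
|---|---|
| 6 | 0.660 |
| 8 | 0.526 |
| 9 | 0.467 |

L/D = 14.9

At 8 km, from the table: ρ = 0.526 kg/m³.
Level flight ⇒ L = W = m·g = 156000 × 9.81 = 1.5304×10^6 N.
q = ½ρv² = ½ × 0.526 × 232² = 14160 Pa.
CL = W/(q·S) = 1.5304×10^6 / (14160 × 184) = 0.5875.
CD = 0.0253 + 0.0412 × 0.5875² = 0.03952.
L/D = CL/CD = 0.5875 / 0.03952 = 14.9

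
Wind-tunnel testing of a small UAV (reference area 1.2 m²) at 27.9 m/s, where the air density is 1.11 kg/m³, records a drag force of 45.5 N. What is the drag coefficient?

CD = 0.0878

From D = ½ρv²S·CD, rearranging gives CD = 2D/(ρv²S).
CD = 2 × 45.5 / (1.11 × 27.9² × 1.2) = 0.0878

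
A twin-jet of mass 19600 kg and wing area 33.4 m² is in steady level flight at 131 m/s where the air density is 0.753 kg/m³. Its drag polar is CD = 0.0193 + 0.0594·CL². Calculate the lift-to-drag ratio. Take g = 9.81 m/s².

L/D = 13.4

Weight W = mg = 19600 × 9.81 = 1.9228×10^5 N; in level flight L = W.
q = ½ρv² = ½ × 0.753 × 131² = 6461 Pa.
CL = 2W/(ρv²S) = 2×1.9228×10^5/(0.753×131²×33.4) = 0.891.
CD = 0.0193 + 0.0594 × 0.891² = 0.06646.
L/D = CL/CD = 0.891 / 0.06646 = 13.4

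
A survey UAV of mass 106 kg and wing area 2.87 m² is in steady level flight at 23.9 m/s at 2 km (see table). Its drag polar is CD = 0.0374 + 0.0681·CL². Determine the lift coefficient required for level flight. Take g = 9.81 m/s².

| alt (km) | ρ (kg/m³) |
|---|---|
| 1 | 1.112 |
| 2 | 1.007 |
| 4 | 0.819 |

At 2 km, from the table: ρ = 1.007 kg/m³.
Level flight ⇒ L = W = m·g = 106 × 9.81 = 1039.9 N.
q = ½ρv² = ½ × 1.007 × 23.9² = 287.6 Pa.
CL = W/(q·S) = 1039.9 / (287.6 × 2.87) = 1.26.

CL = 1.26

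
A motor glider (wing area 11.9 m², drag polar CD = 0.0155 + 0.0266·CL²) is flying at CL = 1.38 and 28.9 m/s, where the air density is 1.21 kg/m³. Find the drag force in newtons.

CD = 0.0155 + 0.0266 × 1.38² = 0.06616
D = ½ρv²S·CD = ½ × 1.21 × 28.9² × 11.9 × 0.06616 = 398 N

D = 398 N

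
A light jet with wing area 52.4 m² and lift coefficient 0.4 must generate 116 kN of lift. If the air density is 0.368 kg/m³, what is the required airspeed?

v = 173 m/s

L = ½ρv²S·CL ⇒ v = √(2L/(ρ·S·CL))
v = √(2 × 1.16×10^5 / (0.368 × 52.4 × 0.4)) = √30080 = 173 m/s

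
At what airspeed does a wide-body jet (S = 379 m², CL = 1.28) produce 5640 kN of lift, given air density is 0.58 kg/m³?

v = 200 m/s

L = ½ρv²S·CL ⇒ v = √(2L/(ρ·S·CL))
v = √(2 × 5.64×10^6 / (0.58 × 379 × 1.28)) = √40090 = 200 m/s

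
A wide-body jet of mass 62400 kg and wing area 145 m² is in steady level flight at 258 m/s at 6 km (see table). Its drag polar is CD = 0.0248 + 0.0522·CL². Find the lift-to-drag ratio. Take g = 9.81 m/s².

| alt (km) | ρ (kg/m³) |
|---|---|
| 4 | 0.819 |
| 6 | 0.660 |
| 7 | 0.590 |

At 6 km, from the table: ρ = 0.660 kg/m³.
In steady level flight, lift balances weight: W = mg = 62400 × 9.81 = 6.1214×10^5 N.
Dynamic pressure q = 0.5 × 0.66 × 258² = 21970 Pa.
Required CL = L/(qS) = 6.1214×10^5/(21970·145) = 0.1922.
CD = 0.0248 + 0.0522 × 0.1922² = 0.02673.
L/D = CL/CD = 0.1922 / 0.02673 = 7.19

L/D = 7.19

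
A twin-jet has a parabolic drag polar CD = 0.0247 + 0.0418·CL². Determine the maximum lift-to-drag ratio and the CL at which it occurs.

(L/D)max = 15.6, at CL = 0.769

For CD = CD0 + K·CL², (L/D)max occurs at CL* = √(CD0/K) and equals 1/(2√(K·CD0)).
(L/D)max = 1/(2√(0.0418 × 0.0247)) = 1/(2 × 0.03213) = 15.6
CL* = √(0.0247/0.0418) = 0.769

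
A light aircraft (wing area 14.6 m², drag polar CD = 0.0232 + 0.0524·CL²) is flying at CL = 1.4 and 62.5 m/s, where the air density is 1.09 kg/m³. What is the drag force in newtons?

CD = 0.0232 + 0.0524 × 1.4² = 0.1259
D = ½ρv²S·CD = ½ × 1.09 × 62.5² × 14.6 × 0.1259 = 3910 N

D = 3910 N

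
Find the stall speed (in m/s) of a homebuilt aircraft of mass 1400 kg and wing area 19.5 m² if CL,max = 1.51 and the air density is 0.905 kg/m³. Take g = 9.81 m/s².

At stall, lift equals weight: L = W = m·g = 1400 × 9.81 = 13730 N.
From L = ½ρV²S·CL,max = W: V_stall = √(2W/(ρSCL,max)) = √(2·13730/(0.905·19.5·1.51))
V_stall = √1031 = 32.1 m/s

V_stall = 32.1 m/s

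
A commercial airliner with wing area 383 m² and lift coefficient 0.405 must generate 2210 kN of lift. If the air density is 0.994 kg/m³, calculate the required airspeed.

v = 169 m/s

L = ½ρv²S·CL ⇒ v = √(2L/(ρ·S·CL))
v = √(2 × 2.21×10^6 / (0.994 × 383 × 0.405)) = √28670 = 169 m/s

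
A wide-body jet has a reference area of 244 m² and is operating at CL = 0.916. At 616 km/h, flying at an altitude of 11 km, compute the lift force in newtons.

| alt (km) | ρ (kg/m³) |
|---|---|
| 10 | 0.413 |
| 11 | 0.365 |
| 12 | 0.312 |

At 11 km, from the table: ρ = 0.365 kg/m³.
Convert speed: v = 616 km/h ÷ 3.6 = 171.1 m/s.
L = ½ρv²S·CL = ½ × 0.365 × 171.1² × 244 × 0.916 = 1.19×10^6 N ≈ 1190 kN

L = 1.19×10^6 N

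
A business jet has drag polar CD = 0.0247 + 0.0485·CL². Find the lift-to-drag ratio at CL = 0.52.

L/D = 13.8

CD = 0.0247 + 0.0485 × 0.52² = 0.03781
L/D = CL/CD = 0.52 / 0.03781 = 13.8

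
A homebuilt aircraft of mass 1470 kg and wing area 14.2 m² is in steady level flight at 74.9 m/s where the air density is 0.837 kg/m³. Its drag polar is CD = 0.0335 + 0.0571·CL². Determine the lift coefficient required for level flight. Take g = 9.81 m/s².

Level flight ⇒ L = W = m·g = 1470 × 9.81 = 14421 N.
q = ½ρv² = ½ × 0.837 × 74.9² = 2348 Pa.
Required CL = L/(qS) = 14421/(2348·14.2) = 0.4326.

CL = 0.433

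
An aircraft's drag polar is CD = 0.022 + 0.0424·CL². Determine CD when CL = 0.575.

CD = 0.022 + 0.0424 × 0.575² = 0.022 + 0.01402 = 0.036

CD = 0.036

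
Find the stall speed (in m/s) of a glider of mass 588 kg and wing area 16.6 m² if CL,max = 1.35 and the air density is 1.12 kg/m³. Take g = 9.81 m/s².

Weight W = mg = 588 × 9.81 = 5768 N.
V_stall = √(2W/(ρ·S·CL,max)) = √(2 × 5768 / (1.12 × 16.6 × 1.35))
V_stall = √459.6 = 21.4 m/s

V_stall = 21.4 m/s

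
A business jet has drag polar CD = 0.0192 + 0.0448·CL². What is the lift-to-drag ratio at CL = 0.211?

L/D = 9.96

CD = 0.0192 + 0.0448 × 0.211² = 0.02119
L/D = CL/CD = 0.211 / 0.02119 = 9.96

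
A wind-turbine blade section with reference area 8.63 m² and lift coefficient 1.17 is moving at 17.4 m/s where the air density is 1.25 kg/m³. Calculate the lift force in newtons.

L = ½ρv²S·CL = ½ × 1.25 × 17.4² × 8.63 × 1.17 = 1910 N

L = 1910 N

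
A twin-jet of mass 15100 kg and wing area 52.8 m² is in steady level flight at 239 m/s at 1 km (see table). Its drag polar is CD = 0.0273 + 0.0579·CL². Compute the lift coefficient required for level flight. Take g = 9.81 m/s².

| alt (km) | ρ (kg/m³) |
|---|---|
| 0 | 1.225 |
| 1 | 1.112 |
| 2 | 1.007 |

CL = 0.0883

At 1 km, from the table: ρ = 1.112 kg/m³.
Weight W = mg = 15100 × 9.81 = 1.4813×10^5 N; in level flight L = W.
q = ½ρv² = ½ × 1.112 × 239² = 31760 Pa.
CL = W/(q·S) = 1.4813×10^5 / (31760 × 52.8) = 0.08834.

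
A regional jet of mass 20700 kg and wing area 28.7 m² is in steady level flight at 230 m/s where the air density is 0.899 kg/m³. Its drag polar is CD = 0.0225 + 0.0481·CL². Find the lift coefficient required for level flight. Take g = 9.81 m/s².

CL = 0.298

Weight W = mg = 20700 × 9.81 = 2.0307×10^5 N; in level flight L = W.
Dynamic pressure q = 0.5 × 0.899 × 230² = 23780 Pa.
CL = 2W/(ρv²S) = 2×2.0307×10^5/(0.899×230²×28.7) = 0.2976.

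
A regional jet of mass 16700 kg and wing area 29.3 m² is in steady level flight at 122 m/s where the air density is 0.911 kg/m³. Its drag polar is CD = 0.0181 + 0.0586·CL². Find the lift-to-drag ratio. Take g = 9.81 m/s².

L/D = 14.2

In steady level flight, lift balances weight: W = mg = 16700 × 9.81 = 1.6383×10^5 N.
Dynamic pressure q = 0.5 × 0.911 × 122² = 6780 Pa.
CL = W/(q·S) = 1.6383×10^5 / (6780 × 29.3) = 0.8247.
CD = 0.0181 + 0.0586 × 0.8247² = 0.05796.
L/D = CL/CD = 0.8247 / 0.05796 = 14.2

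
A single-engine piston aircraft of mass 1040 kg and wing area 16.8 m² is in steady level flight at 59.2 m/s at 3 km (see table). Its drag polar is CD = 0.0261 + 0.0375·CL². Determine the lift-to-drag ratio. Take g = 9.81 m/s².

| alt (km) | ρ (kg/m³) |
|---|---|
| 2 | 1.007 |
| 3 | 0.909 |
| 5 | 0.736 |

At 3 km, from the table: ρ = 0.909 kg/m³.
Level flight ⇒ L = W = m·g = 1040 × 9.81 = 10202 N.
Dynamic pressure q = 0.5 × 0.909 × 59.2² = 1593 Pa.
CL = 2W/(ρv²S) = 2×10202/(0.909×59.2²×16.8) = 0.3813.
CD = 0.0261 + 0.0375 × 0.3813² = 0.03155.
L/D = CL/CD = 0.3813 / 0.03155 = 12.1

L/D = 12.1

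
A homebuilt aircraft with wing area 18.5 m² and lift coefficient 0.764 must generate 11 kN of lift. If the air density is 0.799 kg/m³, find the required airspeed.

L = ½ρv²S·CL ⇒ v = √(2L/(ρ·S·CL))
v = √(2 × 11000 / (0.799 × 18.5 × 0.764)) = √1948 = 44.1 m/s

v = 44.1 m/s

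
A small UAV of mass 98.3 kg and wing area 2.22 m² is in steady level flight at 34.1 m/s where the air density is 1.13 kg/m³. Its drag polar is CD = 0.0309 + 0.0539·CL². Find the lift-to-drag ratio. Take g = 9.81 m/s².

L/D = 12.1

Level flight ⇒ L = W = m·g = 98.3 × 9.81 = 964.32 N.
Dynamic pressure q = 0.5 × 1.13 × 34.1² = 657 Pa.
CL = 2W/(ρv²S) = 2×964.32/(1.13×34.1²×2.22) = 0.6612.
CD = 0.0309 + 0.0539 × 0.6612² = 0.05446.
L/D = CL/CD = 0.6612 / 0.05446 = 12.1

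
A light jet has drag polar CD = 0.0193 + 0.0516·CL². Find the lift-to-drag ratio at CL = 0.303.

L/D = 12.6

CD = 0.0193 + 0.0516 × 0.303² = 0.02404
L/D = CL/CD = 0.303 / 0.02404 = 12.6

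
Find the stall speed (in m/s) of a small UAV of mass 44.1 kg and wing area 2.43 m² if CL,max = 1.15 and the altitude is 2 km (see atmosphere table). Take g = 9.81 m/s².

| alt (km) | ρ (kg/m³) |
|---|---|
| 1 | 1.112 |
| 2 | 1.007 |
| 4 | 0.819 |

V_stall = 17.5 m/s

At 2 km, from the table: ρ = 1.007 kg/m³.
At stall, lift equals weight: L = W = m·g = 44.1 × 9.81 = 432.6 N.
V_stall = √(2W/(ρ·S·CL,max)) = √(2 × 432.6 / (1.007 × 2.43 × 1.15))
V_stall = √307.5 = 17.5 m/s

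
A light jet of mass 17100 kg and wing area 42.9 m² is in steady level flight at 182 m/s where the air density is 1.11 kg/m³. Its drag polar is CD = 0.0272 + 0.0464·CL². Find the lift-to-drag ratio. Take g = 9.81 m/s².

L/D = 7.26

In steady level flight, lift balances weight: W = mg = 17100 × 9.81 = 1.6775×10^5 N.
q = ½ρv² = ½ × 1.11 × 182² = 18380 Pa.
Required CL = L/(qS) = 1.6775×10^5/(18380·42.9) = 0.2127.
CD = 0.0272 + 0.0464 × 0.2127² = 0.0293.
L/D = CL/CD = 0.2127 / 0.0293 = 7.26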